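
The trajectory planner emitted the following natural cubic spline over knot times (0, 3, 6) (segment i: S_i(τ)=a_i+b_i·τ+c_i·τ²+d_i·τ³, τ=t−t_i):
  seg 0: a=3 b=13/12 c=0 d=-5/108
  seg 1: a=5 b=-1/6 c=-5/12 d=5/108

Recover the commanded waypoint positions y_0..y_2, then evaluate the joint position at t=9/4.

y_0 = S_0(0) = a_0 = 3
y_1 = S_1(0) = a_1 = 5
y_2 = S_1(3) = 2
t_q=9/4 is in segment 0 (τ=9/4); S_0(τ)=1257/256

y_0=3 y_1=5 y_2=2
S(9/4) = 1257/256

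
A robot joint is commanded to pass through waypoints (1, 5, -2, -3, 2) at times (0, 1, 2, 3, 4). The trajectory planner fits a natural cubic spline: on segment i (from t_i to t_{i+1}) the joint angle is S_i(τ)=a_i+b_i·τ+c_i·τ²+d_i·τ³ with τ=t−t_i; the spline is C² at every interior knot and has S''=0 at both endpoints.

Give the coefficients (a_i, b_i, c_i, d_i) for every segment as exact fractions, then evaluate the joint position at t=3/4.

Δ: Δ0=4, Δ1=-7, Δ2=-1, Δ3=5
row 1: diag=4, rhs=-66; c'=1/4, d'=-33/2
row 2: denom=4−1·1/4=15/4; d'=(36−1·-33/2)/(15/4)=14
row 3: denom=4−1·4/15=56/15; d'=(36−1·14)/(56/15)=165/28
back: M3=165/28
back: M2=14−4/15·165/28=87/7
back: M1=-33/2−1/4·87/7=-549/28
M: M0=0, M1=-549/28, M2=87/7, M3=165/28, M4=0
seg 0: a=1, c=M0/2=0, d=(M1−M0)/(6·1)=-183/56, b=Δ0−h0·(2M0+M1)/6=407/56
seg 1: a=5, c=M1/2=-549/56, d=(M2−M1)/(6·1)=299/56, b=Δ1−h1·(2M1+M2)/6=-71/28
seg 2: a=-2, c=M2/2=87/14, d=(M3−M2)/(6·1)=-61/56, b=Δ2−h2·(2M2+M3)/6=-49/8
seg 3: a=-3, c=M3/2=165/56, d=(M4−M3)/(6·1)=-55/56, b=Δ3−h3·(2M3+M4)/6=85/28
t_q=3/4 → seg 0, τ=3/4; S=1+407/56·τ+0·τ²+-183/56·τ³=2597/512

  seg 0: a=1 b=407/56 c=0 d=-183/56
  seg 1: a=5 b=-71/28 c=-549/56 d=299/56
  seg 2: a=-2 b=-49/8 c=87/14 d=-61/56
  seg 3: a=-3 b=85/28 c=165/56 d=-55/56
S(3/4) = 2597/512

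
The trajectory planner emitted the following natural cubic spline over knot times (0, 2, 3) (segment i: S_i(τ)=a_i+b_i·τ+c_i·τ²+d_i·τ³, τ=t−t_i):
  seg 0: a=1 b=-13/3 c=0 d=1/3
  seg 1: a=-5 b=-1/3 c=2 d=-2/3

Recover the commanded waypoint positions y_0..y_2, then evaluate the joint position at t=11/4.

y_0=1 y_1=-5 y_2=-4
S(11/4) = -141/32

y_0 = S_0(0) = a_0 = 1
y_1 = S_1(0) = a_1 = -5
y_2 = S_1(1) = -4
t_q=11/4 is in segment 1 (τ=3/4); S_1(τ)=-141/32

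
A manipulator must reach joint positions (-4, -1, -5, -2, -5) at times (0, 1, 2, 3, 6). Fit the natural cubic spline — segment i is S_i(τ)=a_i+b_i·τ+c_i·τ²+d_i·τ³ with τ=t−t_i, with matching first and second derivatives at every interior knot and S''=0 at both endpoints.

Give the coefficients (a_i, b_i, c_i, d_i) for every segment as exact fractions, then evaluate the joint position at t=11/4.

  seg 0: a=-4 b=625/116 c=0 d=-277/116
  seg 1: a=-1 b=-103/58 c=-831/116 d=573/116
  seg 2: a=-5 b=-149/116 c=222/29 d=-391/116
  seg 3: a=-2 b=227/58 c=-285/116 d=95/348
S(11/4) = -22861/7424

Δ: Δ0=3, Δ1=-4, Δ2=3, Δ3=-1
row 1: diag=4, rhs=-42; c'=1/4, d'=-21/2
row 2: denom=4−1·1/4=15/4; d'=(42−1·-21/2)/(15/4)=14
row 3: denom=8−1·4/15=116/15; d'=(-24−1·14)/(116/15)=-285/58
back: M3=-285/58
back: M2=14−4/15·-285/58=444/29
back: M1=-21/2−1/4·444/29=-831/58
M: M0=0, M1=-831/58, M2=444/29, M3=-285/58, M4=0
seg 0: a=-4, c=M0/2=0, d=(M1−M0)/(6·1)=-277/116, b=Δ0−h0·(2M0+M1)/6=625/116
seg 1: a=-1, c=M1/2=-831/116, d=(M2−M1)/(6·1)=573/116, b=Δ1−h1·(2M1+M2)/6=-103/58
seg 2: a=-5, c=M2/2=222/29, d=(M3−M2)/(6·1)=-391/116, b=Δ2−h2·(2M2+M3)/6=-149/116
seg 3: a=-2, c=M3/2=-285/116, d=(M4−M3)/(6·3)=95/348, b=Δ3−h3·(2M3+M4)/6=227/58
t_q=11/4 → seg 2, τ=3/4; S=-5+-149/116·τ+222/29·τ²+-391/116·τ³=-22861/7424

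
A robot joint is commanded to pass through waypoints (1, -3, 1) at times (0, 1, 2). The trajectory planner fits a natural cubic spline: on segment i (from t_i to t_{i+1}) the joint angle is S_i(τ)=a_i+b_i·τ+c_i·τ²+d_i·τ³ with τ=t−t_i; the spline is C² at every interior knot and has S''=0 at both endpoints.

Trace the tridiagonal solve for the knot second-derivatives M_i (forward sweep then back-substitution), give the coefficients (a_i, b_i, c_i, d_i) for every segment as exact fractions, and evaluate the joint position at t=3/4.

Δ: Δ0=-4, Δ1=4
row 1: diag=4, rhs=48; c'=1/4, d'=12
back: M1=12
M: M0=0, M1=12, M2=0
seg 0: a=1, c=M0/2=0, d=(M1−M0)/(6·1)=2, b=Δ0−h0·(2M0+M1)/6=-6
seg 1: a=-3, c=M1/2=6, d=(M2−M1)/(6·1)=-2, b=Δ1−h1·(2M1+M2)/6=0
t_q=3/4 → seg 0, τ=3/4; S=1+-6·τ+0·τ²+2·τ³=-85/32

  seg 0: a=1 b=-6 c=0 d=2
  seg 1: a=-3 b=0 c=6 d=-2
S(3/4) = -85/32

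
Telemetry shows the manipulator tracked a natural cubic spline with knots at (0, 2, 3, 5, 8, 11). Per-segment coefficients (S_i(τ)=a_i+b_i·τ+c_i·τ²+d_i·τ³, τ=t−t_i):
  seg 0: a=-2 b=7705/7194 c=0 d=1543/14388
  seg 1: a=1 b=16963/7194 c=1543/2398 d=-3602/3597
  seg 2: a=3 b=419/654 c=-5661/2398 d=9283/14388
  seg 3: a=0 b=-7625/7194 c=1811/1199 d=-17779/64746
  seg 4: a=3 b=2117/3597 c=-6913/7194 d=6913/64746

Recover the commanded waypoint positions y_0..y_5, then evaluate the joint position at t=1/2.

y_0 = S_0(0) = a_0 = -2
y_1 = S_1(0) = a_1 = 1
y_2 = S_2(0) = a_2 = 3
y_3 = S_3(0) = a_3 = 0
y_4 = S_4(0) = a_4 = 3
y_5 = S_4(3) = -1
t_q=1/2 is in segment 0 (τ=1/2); S_0(τ)=-55675/38368

y_0=-2 y_1=1 y_2=3 y_3=0 y_4=3 y_5=-1
S(1/2) = -55675/38368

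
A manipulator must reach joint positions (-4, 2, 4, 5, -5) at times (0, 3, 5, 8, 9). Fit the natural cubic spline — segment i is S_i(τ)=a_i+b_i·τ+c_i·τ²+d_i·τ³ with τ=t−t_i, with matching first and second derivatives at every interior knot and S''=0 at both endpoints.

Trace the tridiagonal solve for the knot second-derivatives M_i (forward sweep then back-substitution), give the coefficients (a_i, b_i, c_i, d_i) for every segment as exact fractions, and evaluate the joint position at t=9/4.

Δ: Δ0=2, Δ1=1, Δ2=1/3, Δ3=-10
row 1: diag=10, rhs=-6; c'=1/5, d'=-3/5
row 2: denom=10−2·1/5=48/5; d'=(-4−2·-3/5)/(48/5)=-7/24
row 3: denom=8−3·5/16=113/16; d'=(-62−3·-7/24)/(113/16)=-978/113
back: M3=-978/113
back: M2=-7/24−5/16·-978/113=818/339
back: M1=-3/5−1/5·818/339=-367/339
M: M0=0, M1=-367/339, M2=818/339, M3=-978/113, M4=0
seg 0: a=-4, c=M0/2=0, d=(M1−M0)/(6·3)=-367/6102, b=Δ0−h0·(2M0+M1)/6=1723/678
seg 1: a=2, c=M1/2=-367/678, d=(M2−M1)/(6·2)=395/1356, b=Δ1−h1·(2M1+M2)/6=311/339
seg 2: a=4, c=M2/2=409/339, d=(M3−M2)/(6·3)=-1876/3051, b=Δ2−h2·(2M2+M3)/6=254/113
seg 3: a=5, c=M3/2=-489/113, d=(M4−M3)/(6·1)=163/113, b=Δ3−h3·(2M3+M4)/6=-804/113
t_q=9/4 → seg 0, τ=9/4; S=-4+1723/678·τ+0·τ²+-367/6102·τ³=14939/14464

  seg 0: a=-4 b=1723/678 c=0 d=-367/6102
  seg 1: a=2 b=311/339 c=-367/678 d=395/1356
  seg 2: a=4 b=254/113 c=409/339 d=-1876/3051
  seg 3: a=5 b=-804/113 c=-489/113 d=163/113
S(9/4) = 14939/14464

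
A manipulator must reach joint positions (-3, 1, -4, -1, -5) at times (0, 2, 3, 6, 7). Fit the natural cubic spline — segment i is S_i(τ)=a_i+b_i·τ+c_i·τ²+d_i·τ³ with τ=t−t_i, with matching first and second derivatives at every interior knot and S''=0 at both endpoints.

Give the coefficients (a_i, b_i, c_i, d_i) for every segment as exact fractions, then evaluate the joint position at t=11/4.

  seg 0: a=-3 b=110/23 c=0 d=-16/23
  seg 1: a=1 b=-82/23 c=-96/23 d=63/23
  seg 2: a=-4 b=-85/23 c=93/23 d=-19/23
  seg 3: a=-1 b=-40/23 c=-78/23 d=26/23
S(11/4) = -4219/1472

Δ: Δ0=2, Δ1=-5, Δ2=1, Δ3=-4
row 1: diag=6, rhs=-42; c'=1/6, d'=-7
row 2: denom=8−1·1/6=47/6; d'=(36−1·-7)/(47/6)=258/47
row 3: denom=8−3·18/47=322/47; d'=(-30−3·258/47)/(322/47)=-156/23
back: M3=-156/23
back: M2=258/47−18/47·-156/23=186/23
back: M1=-7−1/6·186/23=-192/23
M: M0=0, M1=-192/23, M2=186/23, M3=-156/23, M4=0
seg 0: a=-3, c=M0/2=0, d=(M1−M0)/(6·2)=-16/23, b=Δ0−h0·(2M0+M1)/6=110/23
seg 1: a=1, c=M1/2=-96/23, d=(M2−M1)/(6·1)=63/23, b=Δ1−h1·(2M1+M2)/6=-82/23
seg 2: a=-4, c=M2/2=93/23, d=(M3−M2)/(6·3)=-19/23, b=Δ2−h2·(2M2+M3)/6=-85/23
seg 3: a=-1, c=M3/2=-78/23, d=(M4−M3)/(6·1)=26/23, b=Δ3−h3·(2M3+M4)/6=-40/23
t_q=11/4 → seg 1, τ=3/4; S=1+-82/23·τ+-96/23·τ²+63/23·τ³=-4219/1472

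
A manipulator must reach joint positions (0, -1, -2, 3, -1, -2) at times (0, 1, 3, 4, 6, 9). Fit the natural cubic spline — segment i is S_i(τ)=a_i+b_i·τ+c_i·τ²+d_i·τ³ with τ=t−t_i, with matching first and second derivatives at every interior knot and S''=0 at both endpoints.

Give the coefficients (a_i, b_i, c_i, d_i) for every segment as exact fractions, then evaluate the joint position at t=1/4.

Δ: Δ0=-1, Δ1=-1/2, Δ2=5, Δ3=-2, Δ4=-1/3
row 1: diag=6, rhs=3; c'=1/3, d'=1/2
row 2: denom=6−2·1/3=16/3; d'=(33−2·1/2)/(16/3)=6
row 3: denom=6−1·3/16=93/16; d'=(-42−1·6)/(93/16)=-256/31
row 4: denom=10−2·32/93=866/93; d'=(10−2·-256/31)/(866/93)=1233/433
back: M4=1233/433
back: M3=-256/31−32/93·1233/433=-4000/433
back: M2=6−3/16·-4000/433=3348/433
back: M1=1/2−1/3·3348/433=-1799/866
M: M0=0, M1=-1799/866, M2=3348/433, M3=-4000/433, M4=1233/433, M5=0
seg 0: a=0, c=M0/2=0, d=(M1−M0)/(6·1)=-1799/5196, b=Δ0−h0·(2M0+M1)/6=-3397/5196
seg 1: a=-1, c=M1/2=-1799/1732, d=(M2−M1)/(6·2)=8495/10392, b=Δ1−h1·(2M1+M2)/6=-4397/2598
seg 2: a=-2, c=M2/2=1674/433, d=(M3−M2)/(6·1)=-3674/1299, b=Δ2−h2·(2M2+M3)/6=5147/1299
seg 3: a=3, c=M3/2=-2000/433, d=(M4−M3)/(6·2)=5233/5196, b=Δ3−h3·(2M3+M4)/6=4169/1299
seg 4: a=-1, c=M4/2=1233/866, d=(M5−M4)/(6·3)=-137/866, b=Δ4−h4·(2M4+M5)/6=-4132/1299
t_q=1/4 → seg 0, τ=1/4; S=0+-3397/5196·τ+0·τ²+-1799/5196·τ³=-18717/110848

  seg 0: a=0 b=-3397/5196 c=0 d=-1799/5196
  seg 1: a=-1 b=-4397/2598 c=-1799/1732 d=8495/10392
  seg 2: a=-2 b=5147/1299 c=1674/433 d=-3674/1299
  seg 3: a=3 b=4169/1299 c=-2000/433 d=5233/5196
  seg 4: a=-1 b=-4132/1299 c=1233/866 d=-137/866
S(1/4) = -18717/110848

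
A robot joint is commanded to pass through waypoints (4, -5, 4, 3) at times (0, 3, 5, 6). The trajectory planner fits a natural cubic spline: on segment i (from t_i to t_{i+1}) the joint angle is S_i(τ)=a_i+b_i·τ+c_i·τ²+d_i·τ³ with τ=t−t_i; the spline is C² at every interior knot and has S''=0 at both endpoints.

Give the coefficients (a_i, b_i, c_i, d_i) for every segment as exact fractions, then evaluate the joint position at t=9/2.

Δ: Δ0=-3, Δ1=9/2, Δ2=-1
row 1: diag=10, rhs=45; c'=1/5, d'=9/2
row 2: denom=6−2·1/5=28/5; d'=(-33−2·9/2)/(28/5)=-15/2
back: M2=-15/2
back: M1=9/2−1/5·-15/2=6
M: M0=0, M1=6, M2=-15/2, M3=0
seg 0: a=4, c=M0/2=0, d=(M1−M0)/(6·3)=1/3, b=Δ0−h0·(2M0+M1)/6=-6
seg 1: a=-5, c=M1/2=3, d=(M2−M1)/(6·2)=-9/8, b=Δ1−h1·(2M1+M2)/6=3
seg 2: a=4, c=M2/2=-15/4, d=(M3−M2)/(6·1)=5/4, b=Δ2−h2·(2M2+M3)/6=3/2
t_q=9/2 → seg 1, τ=3/2; S=-5+3·τ+3·τ²+-9/8·τ³=157/64

  seg 0: a=4 b=-6 c=0 d=1/3
  seg 1: a=-5 b=3 c=3 d=-9/8
  seg 2: a=4 b=3/2 c=-15/4 d=5/4
S(9/2) = 157/64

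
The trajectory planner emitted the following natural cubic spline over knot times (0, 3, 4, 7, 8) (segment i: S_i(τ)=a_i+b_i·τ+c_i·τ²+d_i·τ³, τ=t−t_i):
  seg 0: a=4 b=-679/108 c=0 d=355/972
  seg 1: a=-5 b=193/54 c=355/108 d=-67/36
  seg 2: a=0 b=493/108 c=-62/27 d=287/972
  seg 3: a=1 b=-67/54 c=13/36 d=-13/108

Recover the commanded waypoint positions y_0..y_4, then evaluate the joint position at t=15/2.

y_0 = S_0(0) = a_0 = 4
y_1 = S_1(0) = a_1 = -5
y_2 = S_2(0) = a_2 = 0
y_3 = S_3(0) = a_3 = 1
y_4 = S_3(1) = 0
t_q=15/2 is in segment 3 (τ=1/2); S_3(τ)=131/288

y_0=4 y_1=-5 y_2=0 y_3=1 y_4=0
S(15/2) = 131/288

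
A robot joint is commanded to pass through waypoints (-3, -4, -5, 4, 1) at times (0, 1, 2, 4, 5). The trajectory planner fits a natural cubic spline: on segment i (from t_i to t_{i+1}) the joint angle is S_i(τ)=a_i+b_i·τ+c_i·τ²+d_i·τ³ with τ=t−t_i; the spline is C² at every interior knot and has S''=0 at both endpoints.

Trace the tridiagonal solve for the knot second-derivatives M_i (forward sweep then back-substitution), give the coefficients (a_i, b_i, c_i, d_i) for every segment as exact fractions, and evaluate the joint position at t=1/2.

Δ: Δ0=-1, Δ1=-1, Δ2=9/2, Δ3=-3
row 1: diag=4, rhs=0; c'=1/4, d'=0
row 2: denom=6−1·1/4=23/4; d'=(33−1·0)/(23/4)=132/23
row 3: denom=6−2·8/23=122/23; d'=(-45−2·132/23)/(122/23)=-1299/122
back: M3=-1299/122
back: M2=132/23−8/23·-1299/122=576/61
back: M1=0−1/4·576/61=-144/61
M: M0=0, M1=-144/61, M2=576/61, M3=-1299/122, M4=0
seg 0: a=-3, c=M0/2=0, d=(M1−M0)/(6·1)=-24/61, b=Δ0−h0·(2M0+M1)/6=-37/61
seg 1: a=-4, c=M1/2=-72/61, d=(M2−M1)/(6·1)=120/61, b=Δ1−h1·(2M1+M2)/6=-109/61
seg 2: a=-5, c=M2/2=288/61, d=(M3−M2)/(6·2)=-817/488, b=Δ2−h2·(2M2+M3)/6=107/61
seg 3: a=4, c=M3/2=-1299/244, d=(M4−M3)/(6·1)=433/244, b=Δ3−h3·(2M3+M4)/6=67/122
t_q=1/2 → seg 0, τ=1/2; S=-3+-37/61·τ+0·τ²+-24/61·τ³=-409/122

  seg 0: a=-3 b=-37/61 c=0 d=-24/61
  seg 1: a=-4 b=-109/61 c=-72/61 d=120/61
  seg 2: a=-5 b=107/61 c=288/61 d=-817/488
  seg 3: a=4 b=67/122 c=-1299/244 d=433/244
S(1/2) = -409/122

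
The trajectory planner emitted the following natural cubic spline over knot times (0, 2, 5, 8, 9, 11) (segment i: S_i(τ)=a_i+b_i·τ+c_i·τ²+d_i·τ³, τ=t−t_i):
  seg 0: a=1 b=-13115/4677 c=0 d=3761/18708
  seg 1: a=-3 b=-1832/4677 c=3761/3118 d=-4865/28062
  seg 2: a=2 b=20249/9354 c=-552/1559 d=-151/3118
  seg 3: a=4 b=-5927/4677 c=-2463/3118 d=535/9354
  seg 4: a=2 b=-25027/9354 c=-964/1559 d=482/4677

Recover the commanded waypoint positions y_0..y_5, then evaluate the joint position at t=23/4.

y_0=1 y_1=-3 y_2=2 y_3=4 y_4=2 y_5=-5
S(23/4) = 679267/199552

y_0 = S_0(0) = a_0 = 1
y_1 = S_1(0) = a_1 = -3
y_2 = S_2(0) = a_2 = 2
y_3 = S_3(0) = a_3 = 4
y_4 = S_4(0) = a_4 = 2
y_5 = S_4(2) = -5
t_q=23/4 is in segment 2 (τ=3/4); S_2(τ)=679267/199552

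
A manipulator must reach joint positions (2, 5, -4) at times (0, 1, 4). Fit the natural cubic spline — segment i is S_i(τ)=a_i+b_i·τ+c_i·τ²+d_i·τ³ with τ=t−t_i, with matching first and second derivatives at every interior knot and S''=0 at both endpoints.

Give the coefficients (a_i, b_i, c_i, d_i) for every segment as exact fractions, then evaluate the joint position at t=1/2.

Δ: Δ0=3, Δ1=-3
row 1: diag=8, rhs=-36; c'=3/8, d'=-9/2
back: M1=-9/2
M: M0=0, M1=-9/2, M2=0
seg 0: a=2, c=M0/2=0, d=(M1−M0)/(6·1)=-3/4, b=Δ0−h0·(2M0+M1)/6=15/4
seg 1: a=5, c=M1/2=-9/4, d=(M2−M1)/(6·3)=1/4, b=Δ1−h1·(2M1+M2)/6=3/2
t_q=1/2 → seg 0, τ=1/2; S=2+15/4·τ+0·τ²+-3/4·τ³=121/32

  seg 0: a=2 b=15/4 c=0 d=-3/4
  seg 1: a=5 b=3/2 c=-9/4 d=1/4
S(1/2) = 121/32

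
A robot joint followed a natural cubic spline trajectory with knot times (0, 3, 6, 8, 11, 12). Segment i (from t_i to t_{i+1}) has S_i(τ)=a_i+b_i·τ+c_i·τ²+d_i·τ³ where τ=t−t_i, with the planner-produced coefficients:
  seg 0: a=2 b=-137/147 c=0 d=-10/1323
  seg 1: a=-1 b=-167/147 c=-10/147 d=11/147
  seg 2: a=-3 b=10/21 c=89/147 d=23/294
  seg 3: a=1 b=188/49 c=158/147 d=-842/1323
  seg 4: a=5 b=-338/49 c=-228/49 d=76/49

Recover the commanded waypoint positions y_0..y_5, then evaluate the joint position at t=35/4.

y_0 = S_0(0) = a_0 = 2
y_1 = S_1(0) = a_1 = -1
y_2 = S_2(0) = a_2 = -3
y_3 = S_3(0) = a_3 = 1
y_4 = S_4(0) = a_4 = 5
y_5 = S_4(1) = -5
t_q=35/4 is in segment 3 (τ=3/4); S_3(τ)=6607/1568

y_0=2 y_1=-1 y_2=-3 y_3=1 y_4=5 y_5=-5
S(35/4) = 6607/1568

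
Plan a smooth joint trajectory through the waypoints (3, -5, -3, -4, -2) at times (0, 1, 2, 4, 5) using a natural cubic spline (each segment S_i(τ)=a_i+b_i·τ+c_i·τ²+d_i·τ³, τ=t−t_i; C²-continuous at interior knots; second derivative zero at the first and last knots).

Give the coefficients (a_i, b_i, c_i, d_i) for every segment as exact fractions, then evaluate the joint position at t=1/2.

  seg 0: a=3 b=-658/61 c=0 d=170/61
  seg 1: a=-5 b=-148/61 c=510/61 d=-240/61
  seg 2: a=-3 b=152/61 c=-210/61 d=475/488
  seg 3: a=-4 b=49/122 c=585/244 d=-195/244
S(1/2) = -499/244

Δ: Δ0=-8, Δ1=2, Δ2=-1/2, Δ3=2
row 1: diag=4, rhs=60; c'=1/4, d'=15
row 2: denom=6−1·1/4=23/4; d'=(-15−1·15)/(23/4)=-120/23
row 3: denom=6−2·8/23=122/23; d'=(15−2·-120/23)/(122/23)=585/122
back: M3=585/122
back: M2=-120/23−8/23·585/122=-420/61
back: M1=15−1/4·-420/61=1020/61
M: M0=0, M1=1020/61, M2=-420/61, M3=585/122, M4=0
seg 0: a=3, c=M0/2=0, d=(M1−M0)/(6·1)=170/61, b=Δ0−h0·(2M0+M1)/6=-658/61
seg 1: a=-5, c=M1/2=510/61, d=(M2−M1)/(6·1)=-240/61, b=Δ1−h1·(2M1+M2)/6=-148/61
seg 2: a=-3, c=M2/2=-210/61, d=(M3−M2)/(6·2)=475/488, b=Δ2−h2·(2M2+M3)/6=152/61
seg 3: a=-4, c=M3/2=585/244, d=(M4−M3)/(6·1)=-195/244, b=Δ3−h3·(2M3+M4)/6=49/122
t_q=1/2 → seg 0, τ=1/2; S=3+-658/61·τ+0·τ²+170/61·τ³=-499/244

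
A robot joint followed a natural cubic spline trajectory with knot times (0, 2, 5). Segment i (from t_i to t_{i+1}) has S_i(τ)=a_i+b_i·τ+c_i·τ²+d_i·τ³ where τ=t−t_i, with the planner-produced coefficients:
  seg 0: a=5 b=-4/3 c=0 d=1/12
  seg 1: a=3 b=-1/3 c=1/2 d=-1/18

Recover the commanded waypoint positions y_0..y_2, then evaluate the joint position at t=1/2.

y_0=5 y_1=3 y_2=5
S(1/2) = 139/32

y_0 = S_0(0) = a_0 = 5
y_1 = S_1(0) = a_1 = 3
y_2 = S_1(3) = 5
t_q=1/2 is in segment 0 (τ=1/2); S_0(τ)=139/32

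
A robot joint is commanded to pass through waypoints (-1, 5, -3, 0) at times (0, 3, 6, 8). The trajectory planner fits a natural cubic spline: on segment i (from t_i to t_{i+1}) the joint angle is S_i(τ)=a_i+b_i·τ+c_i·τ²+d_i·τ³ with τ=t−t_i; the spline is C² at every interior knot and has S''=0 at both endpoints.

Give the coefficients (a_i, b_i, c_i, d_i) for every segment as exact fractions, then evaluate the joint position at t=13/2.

  seg 0: a=-1 b=799/222 c=0 d=-355/1998
  seg 1: a=5 b=-133/111 c=-355/222 d=739/1998
  seg 2: a=-3 b=-179/222 c=64/37 d=-32/111
S(13/2) = -445/148

Δ: Δ0=2, Δ1=-8/3, Δ2=3/2
row 1: diag=12, rhs=-28; c'=1/4, d'=-7/3
row 2: denom=10−3·1/4=37/4; d'=(25−3·-7/3)/(37/4)=128/37
back: M2=128/37
back: M1=-7/3−1/4·128/37=-355/111
M: M0=0, M1=-355/111, M2=128/37, M3=0
seg 0: a=-1, c=M0/2=0, d=(M1−M0)/(6·3)=-355/1998, b=Δ0−h0·(2M0+M1)/6=799/222
seg 1: a=5, c=M1/2=-355/222, d=(M2−M1)/(6·3)=739/1998, b=Δ1−h1·(2M1+M2)/6=-133/111
seg 2: a=-3, c=M2/2=64/37, d=(M3−M2)/(6·2)=-32/111, b=Δ2−h2·(2M2+M3)/6=-179/222
t_q=13/2 → seg 2, τ=1/2; S=-3+-179/222·τ+64/37·τ²+-32/111·τ³=-445/148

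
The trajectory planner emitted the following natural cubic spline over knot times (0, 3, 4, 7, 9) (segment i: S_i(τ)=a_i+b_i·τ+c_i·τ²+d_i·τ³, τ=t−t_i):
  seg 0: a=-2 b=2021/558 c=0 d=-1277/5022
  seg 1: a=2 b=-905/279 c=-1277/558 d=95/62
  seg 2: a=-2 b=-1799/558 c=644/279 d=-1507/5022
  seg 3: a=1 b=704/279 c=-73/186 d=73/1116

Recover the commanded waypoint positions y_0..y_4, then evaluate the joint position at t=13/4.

y_0 = S_0(0) = a_0 = -2
y_1 = S_1(0) = a_1 = 2
y_2 = S_2(0) = a_2 = -2
y_3 = S_3(0) = a_3 = 1
y_4 = S_3(2) = 5
t_q=13/4 is in segment 1 (τ=1/4); S_1(τ)=12737/11904

y_0=-2 y_1=2 y_2=-2 y_3=1 y_4=5
S(13/4) = 12737/11904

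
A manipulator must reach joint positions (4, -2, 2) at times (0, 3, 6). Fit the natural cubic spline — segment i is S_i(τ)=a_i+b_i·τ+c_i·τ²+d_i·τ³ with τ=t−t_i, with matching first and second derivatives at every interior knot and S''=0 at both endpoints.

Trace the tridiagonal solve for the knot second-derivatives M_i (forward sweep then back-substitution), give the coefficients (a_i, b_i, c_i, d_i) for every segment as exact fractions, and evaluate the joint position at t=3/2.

  seg 0: a=4 b=-17/6 c=0 d=5/54
  seg 1: a=-2 b=-1/3 c=5/6 d=-5/54
S(3/2) = 1/16

Δ: Δ0=-2, Δ1=4/3
row 1: diag=12, rhs=20; c'=1/4, d'=5/3
back: M1=5/3
M: M0=0, M1=5/3, M2=0
seg 0: a=4, c=M0/2=0, d=(M1−M0)/(6·3)=5/54, b=Δ0−h0·(2M0+M1)/6=-17/6
seg 1: a=-2, c=M1/2=5/6, d=(M2−M1)/(6·3)=-5/54, b=Δ1−h1·(2M1+M2)/6=-1/3
t_q=3/2 → seg 0, τ=3/2; S=4+-17/6·τ+0·τ²+5/54·τ³=1/16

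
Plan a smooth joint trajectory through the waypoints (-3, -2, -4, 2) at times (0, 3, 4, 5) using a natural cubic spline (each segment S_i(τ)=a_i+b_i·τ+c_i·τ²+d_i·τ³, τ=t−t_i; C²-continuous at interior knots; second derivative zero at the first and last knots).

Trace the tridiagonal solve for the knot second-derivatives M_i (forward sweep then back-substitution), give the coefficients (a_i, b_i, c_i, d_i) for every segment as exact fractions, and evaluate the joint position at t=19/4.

  seg 0: a=-3 b=187/93 c=0 d=-52/279
  seg 1: a=-2 b=-281/93 c=-52/31 d=251/93
  seg 2: a=-4 b=160/93 c=199/31 d=-199/93
S(19/4) = -3/1984

Δ: Δ0=1/3, Δ1=-2, Δ2=6
row 1: diag=8, rhs=-14; c'=1/8, d'=-7/4
row 2: denom=4−1·1/8=31/8; d'=(48−1·-7/4)/(31/8)=398/31
back: M2=398/31
back: M1=-7/4−1/8·398/31=-104/31
M: M0=0, M1=-104/31, M2=398/31, M3=0
seg 0: a=-3, c=M0/2=0, d=(M1−M0)/(6·3)=-52/279, b=Δ0−h0·(2M0+M1)/6=187/93
seg 1: a=-2, c=M1/2=-52/31, d=(M2−M1)/(6·1)=251/93, b=Δ1−h1·(2M1+M2)/6=-281/93
seg 2: a=-4, c=M2/2=199/31, d=(M3−M2)/(6·1)=-199/93, b=Δ2−h2·(2M2+M3)/6=160/93
t_q=19/4 → seg 2, τ=3/4; S=-4+160/93·τ+199/31·τ²+-199/93·τ³=-3/1984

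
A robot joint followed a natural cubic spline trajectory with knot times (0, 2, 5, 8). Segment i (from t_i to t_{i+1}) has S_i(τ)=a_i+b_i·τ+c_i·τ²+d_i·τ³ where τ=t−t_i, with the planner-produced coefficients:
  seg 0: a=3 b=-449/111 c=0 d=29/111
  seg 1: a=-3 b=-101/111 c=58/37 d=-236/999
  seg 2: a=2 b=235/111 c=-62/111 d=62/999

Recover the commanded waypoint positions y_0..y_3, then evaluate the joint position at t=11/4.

y_0 = S_0(0) = a_0 = 3
y_1 = S_1(0) = a_1 = -3
y_2 = S_2(0) = a_2 = 2
y_3 = S_2(3) = 5
t_q=11/4 is in segment 1 (τ=3/4); S_1(τ)=-1717/592

y_0=3 y_1=-3 y_2=2 y_3=5
S(11/4) = -1717/592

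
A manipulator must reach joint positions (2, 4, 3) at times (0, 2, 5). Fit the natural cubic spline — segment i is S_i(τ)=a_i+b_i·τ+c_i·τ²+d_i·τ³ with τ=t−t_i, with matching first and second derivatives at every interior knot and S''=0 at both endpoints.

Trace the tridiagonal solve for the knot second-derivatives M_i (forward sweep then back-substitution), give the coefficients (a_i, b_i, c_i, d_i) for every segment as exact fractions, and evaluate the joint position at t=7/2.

Δ: Δ0=1, Δ1=-1/3
row 1: diag=10, rhs=-8; c'=3/10, d'=-4/5
back: M1=-4/5
M: M0=0, M1=-4/5, M2=0
seg 0: a=2, c=M0/2=0, d=(M1−M0)/(6·2)=-1/15, b=Δ0−h0·(2M0+M1)/6=19/15
seg 1: a=4, c=M1/2=-2/5, d=(M2−M1)/(6·3)=2/45, b=Δ1−h1·(2M1+M2)/6=7/15
t_q=7/2 → seg 1, τ=3/2; S=4+7/15·τ+-2/5·τ²+2/45·τ³=79/20

  seg 0: a=2 b=19/15 c=0 d=-1/15
  seg 1: a=4 b=7/15 c=-2/5 d=2/45
S(7/2) = 79/20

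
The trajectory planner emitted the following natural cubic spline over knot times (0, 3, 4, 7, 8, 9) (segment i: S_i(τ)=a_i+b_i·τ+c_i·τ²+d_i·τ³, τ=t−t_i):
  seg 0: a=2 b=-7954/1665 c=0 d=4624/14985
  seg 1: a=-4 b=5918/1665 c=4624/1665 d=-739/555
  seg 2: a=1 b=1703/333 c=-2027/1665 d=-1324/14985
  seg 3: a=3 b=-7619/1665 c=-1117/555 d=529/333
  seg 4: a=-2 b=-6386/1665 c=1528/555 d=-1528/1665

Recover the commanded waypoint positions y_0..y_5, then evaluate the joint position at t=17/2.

y_0=2 y_1=-4 y_2=1 y_3=3 y_4=-2 y_5=-4
S(17/2) = -1856/555

y_0 = S_0(0) = a_0 = 2
y_1 = S_1(0) = a_1 = -4
y_2 = S_2(0) = a_2 = 1
y_3 = S_3(0) = a_3 = 3
y_4 = S_4(0) = a_4 = -2
y_5 = S_4(1) = -4
t_q=17/2 is in segment 4 (τ=1/2); S_4(τ)=-1856/555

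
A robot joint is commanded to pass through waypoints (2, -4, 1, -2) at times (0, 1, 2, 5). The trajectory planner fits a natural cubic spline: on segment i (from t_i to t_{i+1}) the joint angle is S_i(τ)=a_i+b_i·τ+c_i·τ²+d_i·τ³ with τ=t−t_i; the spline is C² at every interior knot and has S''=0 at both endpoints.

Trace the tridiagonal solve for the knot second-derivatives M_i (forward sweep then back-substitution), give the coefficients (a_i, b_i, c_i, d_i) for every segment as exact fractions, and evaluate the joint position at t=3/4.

Δ: Δ0=-6, Δ1=5, Δ2=-1
row 1: diag=4, rhs=66; c'=1/4, d'=33/2
row 2: denom=8−1·1/4=31/4; d'=(-36−1·33/2)/(31/4)=-210/31
back: M2=-210/31
back: M1=33/2−1/4·-210/31=564/31
M: M0=0, M1=564/31, M2=-210/31, M3=0
seg 0: a=2, c=M0/2=0, d=(M1−M0)/(6·1)=94/31, b=Δ0−h0·(2M0+M1)/6=-280/31
seg 1: a=-4, c=M1/2=282/31, d=(M2−M1)/(6·1)=-129/31, b=Δ1−h1·(2M1+M2)/6=2/31
seg 2: a=1, c=M2/2=-105/31, d=(M3−M2)/(6·3)=35/93, b=Δ2−h2·(2M2+M3)/6=179/31
t_q=3/4 → seg 0, τ=3/4; S=2+-280/31·τ+0·τ²+94/31·τ³=-3467/992

  seg 0: a=2 b=-280/31 c=0 d=94/31
  seg 1: a=-4 b=2/31 c=282/31 d=-129/31
  seg 2: a=1 b=179/31 c=-105/31 d=35/93
S(3/4) = -3467/992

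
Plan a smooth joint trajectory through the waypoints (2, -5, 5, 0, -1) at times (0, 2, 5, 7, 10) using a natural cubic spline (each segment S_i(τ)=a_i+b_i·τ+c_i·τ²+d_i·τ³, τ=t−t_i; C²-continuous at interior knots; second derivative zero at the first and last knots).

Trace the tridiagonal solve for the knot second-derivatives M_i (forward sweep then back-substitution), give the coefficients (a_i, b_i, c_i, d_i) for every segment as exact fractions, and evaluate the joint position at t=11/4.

  seg 0: a=2 b=-4733/870 c=0 d=211/435
  seg 1: a=-5 b=331/870 c=422/145 d=-5027/7830
  seg 2: a=5 b=221/435 c=-499/174 d=791/1160
  seg 3: a=0 b=-2419/870 c=2129/1740 d=-2129/15660
S(11/4) = -2143/640

Δ: Δ0=-7/2, Δ1=10/3, Δ2=-5/2, Δ3=-1/3
row 1: diag=10, rhs=41; c'=3/10, d'=41/10
row 2: denom=10−3·3/10=91/10; d'=(-35−3·41/10)/(91/10)=-473/91
row 3: denom=10−2·20/91=870/91; d'=(13−2·-473/91)/(870/91)=2129/870
back: M3=2129/870
back: M2=-473/91−20/91·2129/870=-499/87
back: M1=41/10−3/10·-499/87=844/145
M: M0=0, M1=844/145, M2=-499/87, M3=2129/870, M4=0
seg 0: a=2, c=M0/2=0, d=(M1−M0)/(6·2)=211/435, b=Δ0−h0·(2M0+M1)/6=-4733/870
seg 1: a=-5, c=M1/2=422/145, d=(M2−M1)/(6·3)=-5027/7830, b=Δ1−h1·(2M1+M2)/6=331/870
seg 2: a=5, c=M2/2=-499/174, d=(M3−M2)/(6·2)=791/1160, b=Δ2−h2·(2M2+M3)/6=221/435
seg 3: a=0, c=M3/2=2129/1740, d=(M4−M3)/(6·3)=-2129/15660, b=Δ3−h3·(2M3+M4)/6=-2419/870
t_q=11/4 → seg 1, τ=3/4; S=-5+331/870·τ+422/145·τ²+-5027/7830·τ³=-2143/640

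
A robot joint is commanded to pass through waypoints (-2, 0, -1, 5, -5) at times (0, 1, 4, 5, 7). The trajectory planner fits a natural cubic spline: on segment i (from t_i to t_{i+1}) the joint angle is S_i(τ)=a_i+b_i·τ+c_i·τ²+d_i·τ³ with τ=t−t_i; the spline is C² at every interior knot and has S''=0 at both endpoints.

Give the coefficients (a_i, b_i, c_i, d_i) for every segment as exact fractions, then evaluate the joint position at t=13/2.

  seg 0: a=-2 b=193/69 c=0 d=-55/69
  seg 1: a=0 b=28/69 c=-55/23 d=148/207
  seg 2: a=-1 b=370/69 c=93/23 d=-235/69
  seg 3: a=5 b=223/69 c=-142/23 d=71/69
S(13/2) = -105/184

Δ: Δ0=2, Δ1=-1/3, Δ2=6, Δ3=-5
row 1: diag=8, rhs=-14; c'=3/8, d'=-7/4
row 2: denom=8−3·3/8=55/8; d'=(38−3·-7/4)/(55/8)=346/55
row 3: denom=6−1·8/55=322/55; d'=(-66−1·346/55)/(322/55)=-284/23
back: M3=-284/23
back: M2=346/55−8/55·-284/23=186/23
back: M1=-7/4−3/8·186/23=-110/23
M: M0=0, M1=-110/23, M2=186/23, M3=-284/23, M4=0
seg 0: a=-2, c=M0/2=0, d=(M1−M0)/(6·1)=-55/69, b=Δ0−h0·(2M0+M1)/6=193/69
seg 1: a=0, c=M1/2=-55/23, d=(M2−M1)/(6·3)=148/207, b=Δ1−h1·(2M1+M2)/6=28/69
seg 2: a=-1, c=M2/2=93/23, d=(M3−M2)/(6·1)=-235/69, b=Δ2−h2·(2M2+M3)/6=370/69
seg 3: a=5, c=M3/2=-142/23, d=(M4−M3)/(6·2)=71/69, b=Δ3−h3·(2M3+M4)/6=223/69
t_q=13/2 → seg 3, τ=3/2; S=5+223/69·τ+-142/23·τ²+71/69·τ³=-105/184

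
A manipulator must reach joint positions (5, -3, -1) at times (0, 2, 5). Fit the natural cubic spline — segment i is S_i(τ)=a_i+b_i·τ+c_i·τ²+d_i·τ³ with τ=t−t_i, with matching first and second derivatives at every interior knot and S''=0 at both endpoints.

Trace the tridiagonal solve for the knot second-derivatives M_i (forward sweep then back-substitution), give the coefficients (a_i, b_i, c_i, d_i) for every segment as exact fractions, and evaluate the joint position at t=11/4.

  seg 0: a=5 b=-74/15 c=0 d=7/30
  seg 1: a=-3 b=-32/15 c=7/5 d=-7/45
S(11/4) = -1241/320

Δ: Δ0=-4, Δ1=2/3
row 1: diag=10, rhs=28; c'=3/10, d'=14/5
back: M1=14/5
M: M0=0, M1=14/5, M2=0
seg 0: a=5, c=M0/2=0, d=(M1−M0)/(6·2)=7/30, b=Δ0−h0·(2M0+M1)/6=-74/15
seg 1: a=-3, c=M1/2=7/5, d=(M2−M1)/(6·3)=-7/45, b=Δ1−h1·(2M1+M2)/6=-32/15
t_q=11/4 → seg 1, τ=3/4; S=-3+-32/15·τ+7/5·τ²+-7/45·τ³=-1241/320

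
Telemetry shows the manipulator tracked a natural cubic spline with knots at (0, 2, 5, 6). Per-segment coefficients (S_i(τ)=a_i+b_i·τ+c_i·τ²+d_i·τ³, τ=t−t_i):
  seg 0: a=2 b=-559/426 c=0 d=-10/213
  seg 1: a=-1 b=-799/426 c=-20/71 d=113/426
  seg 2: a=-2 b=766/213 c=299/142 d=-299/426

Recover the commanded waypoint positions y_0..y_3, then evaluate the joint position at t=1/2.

y_0 = S_0(0) = a_0 = 2
y_1 = S_1(0) = a_1 = -1
y_2 = S_2(0) = a_2 = -2
y_3 = S_2(1) = 3
t_q=1/2 is in segment 0 (τ=1/2); S_0(τ)=95/71

y_0=2 y_1=-1 y_2=-2 y_3=3
S(1/2) = 95/71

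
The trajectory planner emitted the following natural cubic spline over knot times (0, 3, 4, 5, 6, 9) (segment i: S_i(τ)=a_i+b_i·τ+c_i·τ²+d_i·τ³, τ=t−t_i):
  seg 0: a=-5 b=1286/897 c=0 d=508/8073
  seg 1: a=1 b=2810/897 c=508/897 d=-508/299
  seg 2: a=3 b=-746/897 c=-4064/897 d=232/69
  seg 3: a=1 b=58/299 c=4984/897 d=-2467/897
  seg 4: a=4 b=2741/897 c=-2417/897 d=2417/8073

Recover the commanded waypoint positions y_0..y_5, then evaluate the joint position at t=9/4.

y_0 = S_0(0) = a_0 = -5
y_1 = S_1(0) = a_1 = 1
y_2 = S_2(0) = a_2 = 3
y_3 = S_3(0) = a_3 = 1
y_4 = S_4(0) = a_4 = 4
y_5 = S_4(3) = -3
t_q=9/4 is in segment 0 (τ=9/4); S_0(τ)=-5059/4784

y_0=-5 y_1=1 y_2=3 y_3=1 y_4=4 y_5=-3
S(9/4) = -5059/4784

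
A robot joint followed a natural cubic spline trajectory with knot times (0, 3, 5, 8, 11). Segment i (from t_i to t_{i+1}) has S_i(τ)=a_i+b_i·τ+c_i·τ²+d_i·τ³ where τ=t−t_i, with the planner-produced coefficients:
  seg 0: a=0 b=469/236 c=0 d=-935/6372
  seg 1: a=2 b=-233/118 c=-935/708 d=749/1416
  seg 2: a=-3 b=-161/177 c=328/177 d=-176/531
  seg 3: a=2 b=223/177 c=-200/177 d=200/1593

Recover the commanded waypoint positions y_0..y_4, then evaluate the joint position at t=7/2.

y_0 = S_0(0) = a_0 = 0
y_1 = S_1(0) = a_1 = 2
y_2 = S_2(0) = a_2 = -3
y_3 = S_3(0) = a_3 = 2
y_4 = S_3(3) = -1
t_q=7/2 is in segment 1 (τ=1/2); S_1(τ)=2827/3776

y_0=0 y_1=2 y_2=-3 y_3=2 y_4=-1
S(7/2) = 2827/3776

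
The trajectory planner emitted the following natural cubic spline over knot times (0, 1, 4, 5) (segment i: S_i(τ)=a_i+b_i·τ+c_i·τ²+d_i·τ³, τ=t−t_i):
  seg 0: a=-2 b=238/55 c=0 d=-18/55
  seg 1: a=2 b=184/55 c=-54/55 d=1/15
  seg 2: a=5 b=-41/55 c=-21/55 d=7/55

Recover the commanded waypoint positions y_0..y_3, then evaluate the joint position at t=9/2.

y_0=-2 y_1=2 y_2=5 y_3=4
S(9/2) = 2001/440

y_0 = S_0(0) = a_0 = -2
y_1 = S_1(0) = a_1 = 2
y_2 = S_2(0) = a_2 = 5
y_3 = S_2(1) = 4
t_q=9/2 is in segment 2 (τ=1/2); S_2(τ)=2001/440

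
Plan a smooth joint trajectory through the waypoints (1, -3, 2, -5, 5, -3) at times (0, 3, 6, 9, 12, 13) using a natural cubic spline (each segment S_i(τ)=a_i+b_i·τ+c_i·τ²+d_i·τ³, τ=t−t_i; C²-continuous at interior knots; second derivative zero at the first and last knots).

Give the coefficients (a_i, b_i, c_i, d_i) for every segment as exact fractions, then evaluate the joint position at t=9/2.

  seg 0: a=1 b=-3170/1209 c=0 d=1558/10881
  seg 1: a=-3 b=1504/1209 c=1558/1209 d=-4163/10881
  seg 2: a=2 b=-1637/1209 c=-2605/1209 d=6631/10881
  seg 3: a=-5 b=202/93 c=1342/403 d=-1186/1209
  seg 4: a=5 b=-5240/1209 c=-2216/403 d=2216/1209
S(9/2) = 1529/3224

Δ: Δ0=-4/3, Δ1=5/3, Δ2=-7/3, Δ3=10/3, Δ4=-8
row 1: diag=12, rhs=18; c'=1/4, d'=3/2
row 2: denom=12−3·1/4=45/4; d'=(-24−3·3/2)/(45/4)=-38/15
row 3: denom=12−3·4/15=56/5; d'=(34−3·-38/15)/(56/5)=26/7
row 4: denom=8−3·15/56=403/56; d'=(-68−3·26/7)/(403/56)=-4432/403
back: M4=-4432/403
back: M3=26/7−15/56·-4432/403=2684/403
back: M2=-38/15−4/15·2684/403=-5210/1209
back: M1=3/2−1/4·-5210/1209=3116/1209
M: M0=0, M1=3116/1209, M2=-5210/1209, M3=2684/403, M4=-4432/403, M5=0
seg 0: a=1, c=M0/2=0, d=(M1−M0)/(6·3)=1558/10881, b=Δ0−h0·(2M0+M1)/6=-3170/1209
seg 1: a=-3, c=M1/2=1558/1209, d=(M2−M1)/(6·3)=-4163/10881, b=Δ1−h1·(2M1+M2)/6=1504/1209
seg 2: a=2, c=M2/2=-2605/1209, d=(M3−M2)/(6·3)=6631/10881, b=Δ2−h2·(2M2+M3)/6=-1637/1209
seg 3: a=-5, c=M3/2=1342/403, d=(M4−M3)/(6·3)=-1186/1209, b=Δ3−h3·(2M3+M4)/6=202/93
seg 4: a=5, c=M4/2=-2216/403, d=(M5−M4)/(6·1)=2216/1209, b=Δ4−h4·(2M4+M5)/6=-5240/1209
t_q=9/2 → seg 1, τ=3/2; S=-3+1504/1209·τ+1558/1209·τ²+-4163/10881·τ³=1529/3224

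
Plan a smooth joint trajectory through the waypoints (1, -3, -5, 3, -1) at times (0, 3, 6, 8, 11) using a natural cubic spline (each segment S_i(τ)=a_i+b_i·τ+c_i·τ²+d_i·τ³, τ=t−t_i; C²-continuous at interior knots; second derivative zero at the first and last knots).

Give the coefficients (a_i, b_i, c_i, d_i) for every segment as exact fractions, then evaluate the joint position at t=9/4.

Δ: Δ0=-4/3, Δ1=-2/3, Δ2=4, Δ3=-4/3
row 1: diag=12, rhs=4; c'=1/4, d'=1/3
row 2: denom=10−3·1/4=37/4; d'=(28−3·1/3)/(37/4)=108/37
row 3: denom=10−2·8/37=354/37; d'=(-32−2·108/37)/(354/37)=-700/177
back: M3=-700/177
back: M2=108/37−8/37·-700/177=668/177
back: M1=1/3−1/4·668/177=-36/59
M: M0=0, M1=-36/59, M2=668/177, M3=-700/177, M4=0
seg 0: a=1, c=M0/2=0, d=(M1−M0)/(6·3)=-2/59, b=Δ0−h0·(2M0+M1)/6=-182/177
seg 1: a=-3, c=M1/2=-18/59, d=(M2−M1)/(6·3)=388/1593, b=Δ1−h1·(2M1+M2)/6=-344/177
seg 2: a=-5, c=M2/2=334/177, d=(M3−M2)/(6·2)=-38/59, b=Δ2−h2·(2M2+M3)/6=496/177
seg 3: a=3, c=M3/2=-350/177, d=(M4−M3)/(6·3)=350/1593, b=Δ3−h3·(2M3+M4)/6=464/177
t_q=9/4 → seg 0, τ=9/4; S=1+-182/177·τ+0·τ²+-2/59·τ³=-3209/1888

  seg 0: a=1 b=-182/177 c=0 d=-2/59
  seg 1: a=-3 b=-344/177 c=-18/59 d=388/1593
  seg 2: a=-5 b=496/177 c=334/177 d=-38/59
  seg 3: a=3 b=464/177 c=-350/177 d=350/1593
S(9/4) = -3209/1888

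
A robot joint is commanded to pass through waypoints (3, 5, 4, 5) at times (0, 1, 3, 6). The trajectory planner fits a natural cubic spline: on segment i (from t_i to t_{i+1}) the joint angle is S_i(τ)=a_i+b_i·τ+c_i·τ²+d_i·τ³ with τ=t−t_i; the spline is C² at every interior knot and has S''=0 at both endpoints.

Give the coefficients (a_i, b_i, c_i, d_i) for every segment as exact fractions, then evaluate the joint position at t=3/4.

  seg 0: a=3 b=52/21 c=0 d=-10/21
  seg 1: a=5 b=22/21 c=-10/7 d=55/168
  seg 2: a=4 b=-31/42 c=15/28 d=-5/84
S(3/4) = 149/32

Δ: Δ0=2, Δ1=-1/2, Δ2=1/3
row 1: diag=6, rhs=-15; c'=1/3, d'=-5/2
row 2: denom=10−2·1/3=28/3; d'=(5−2·-5/2)/(28/3)=15/14
back: M2=15/14
back: M1=-5/2−1/3·15/14=-20/7
M: M0=0, M1=-20/7, M2=15/14, M3=0
seg 0: a=3, c=M0/2=0, d=(M1−M0)/(6·1)=-10/21, b=Δ0−h0·(2M0+M1)/6=52/21
seg 1: a=5, c=M1/2=-10/7, d=(M2−M1)/(6·2)=55/168, b=Δ1−h1·(2M1+M2)/6=22/21
seg 2: a=4, c=M2/2=15/28, d=(M3−M2)/(6·3)=-5/84, b=Δ2−h2·(2M2+M3)/6=-31/42
t_q=3/4 → seg 0, τ=3/4; S=3+52/21·τ+0·τ²+-10/21·τ³=149/32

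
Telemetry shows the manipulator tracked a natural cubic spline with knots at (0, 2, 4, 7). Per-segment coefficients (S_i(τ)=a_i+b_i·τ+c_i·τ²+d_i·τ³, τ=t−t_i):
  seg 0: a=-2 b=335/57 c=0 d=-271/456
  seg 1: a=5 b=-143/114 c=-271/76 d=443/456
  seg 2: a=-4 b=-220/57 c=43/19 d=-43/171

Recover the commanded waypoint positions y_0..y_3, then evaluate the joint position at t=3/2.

y_0=-2 y_1=5 y_2=-4 y_3=-2
S(3/2) = 5849/1216

y_0 = S_0(0) = a_0 = -2
y_1 = S_1(0) = a_1 = 5
y_2 = S_2(0) = a_2 = -4
y_3 = S_2(3) = -2
t_q=3/2 is in segment 0 (τ=3/2); S_0(τ)=5849/1216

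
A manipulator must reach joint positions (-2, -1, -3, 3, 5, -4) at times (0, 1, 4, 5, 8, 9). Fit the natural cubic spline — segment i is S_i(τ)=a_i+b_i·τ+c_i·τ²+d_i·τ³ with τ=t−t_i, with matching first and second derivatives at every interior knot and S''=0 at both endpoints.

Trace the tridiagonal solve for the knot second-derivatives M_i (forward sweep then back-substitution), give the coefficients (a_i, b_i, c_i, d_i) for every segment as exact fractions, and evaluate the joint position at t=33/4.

Δ: Δ0=1, Δ1=-2/3, Δ2=6, Δ3=2/3, Δ4=-9
row 1: diag=8, rhs=-10; c'=3/8, d'=-5/4
row 2: denom=8−3·3/8=55/8; d'=(40−3·-5/4)/(55/8)=70/11
row 3: denom=8−1·8/55=432/55; d'=(-32−1·70/11)/(432/55)=-1055/216
row 4: denom=8−3·55/144=329/48; d'=(-58−3·-1055/216)/(329/48)=-6242/987
back: M4=-6242/987
back: M3=-1055/216−55/144·-6242/987=-7310/2961
back: M2=70/11−8/55·-7310/2961=19906/2961
back: M1=-5/4−3/8·19906/2961=-3722/987
M: M0=0, M1=-3722/987, M2=19906/2961, M3=-7310/2961, M4=-6242/987, M5=0
seg 0: a=-2, c=M0/2=0, d=(M1−M0)/(6·1)=-1861/2961, b=Δ0−h0·(2M0+M1)/6=4822/2961
seg 1: a=-1, c=M1/2=-1861/987, d=(M2−M1)/(6·3)=15536/26649, b=Δ1−h1·(2M1+M2)/6=-761/2961
seg 2: a=-3, c=M2/2=9953/2961, d=(M3−M2)/(6·1)=-72/47, b=Δ2−h2·(2M2+M3)/6=12349/2961
seg 3: a=3, c=M3/2=-3655/2961, d=(M4−M3)/(6·3)=-5708/26649, b=Δ3−h3·(2M3+M4)/6=18647/2961
seg 4: a=5, c=M4/2=-3121/987, d=(M5−M4)/(6·1)=3121/2961, b=Δ4−h4·(2M4+M5)/6=-20407/2961
t_q=33/4 → seg 4, τ=1/4; S=5+-20407/2961·τ+-3121/987·τ²+3121/2961·τ³=27937/9024

  seg 0: a=-2 b=4822/2961 c=0 d=-1861/2961
  seg 1: a=-1 b=-761/2961 c=-1861/987 d=15536/26649
  seg 2: a=-3 b=12349/2961 c=9953/2961 d=-72/47
  seg 3: a=3 b=18647/2961 c=-3655/2961 d=-5708/26649
  seg 4: a=5 b=-20407/2961 c=-3121/987 d=3121/2961
S(33/4) = 27937/9024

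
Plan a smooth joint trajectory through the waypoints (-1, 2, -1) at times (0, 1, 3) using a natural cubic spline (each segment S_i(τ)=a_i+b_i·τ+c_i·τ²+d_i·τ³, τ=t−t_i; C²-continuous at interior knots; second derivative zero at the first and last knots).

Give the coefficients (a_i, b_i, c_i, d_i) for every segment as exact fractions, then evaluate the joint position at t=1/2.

Δ: Δ0=3, Δ1=-3/2
row 1: diag=6, rhs=-27; c'=1/3, d'=-9/2
back: M1=-9/2
M: M0=0, M1=-9/2, M2=0
seg 0: a=-1, c=M0/2=0, d=(M1−M0)/(6·1)=-3/4, b=Δ0−h0·(2M0+M1)/6=15/4
seg 1: a=2, c=M1/2=-9/4, d=(M2−M1)/(6·2)=3/8, b=Δ1−h1·(2M1+M2)/6=3/2
t_q=1/2 → seg 0, τ=1/2; S=-1+15/4·τ+0·τ²+-3/4·τ³=25/32

  seg 0: a=-1 b=15/4 c=0 d=-3/4
  seg 1: a=2 b=3/2 c=-9/4 d=3/8
S(1/2) = 25/32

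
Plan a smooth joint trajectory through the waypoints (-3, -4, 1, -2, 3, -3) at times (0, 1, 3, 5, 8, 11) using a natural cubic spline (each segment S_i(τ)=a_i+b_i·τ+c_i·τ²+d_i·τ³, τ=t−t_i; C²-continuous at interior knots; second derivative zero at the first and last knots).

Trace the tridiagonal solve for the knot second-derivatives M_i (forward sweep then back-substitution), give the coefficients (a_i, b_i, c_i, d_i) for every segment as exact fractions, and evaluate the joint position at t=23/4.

Δ: Δ0=-1, Δ1=5/2, Δ2=-3/2, Δ3=5/3, Δ4=-2
row 1: diag=6, rhs=21; c'=1/3, d'=7/2
row 2: denom=8−2·1/3=22/3; d'=(-24−2·7/2)/(22/3)=-93/22
row 3: denom=10−2·3/11=104/11; d'=(19−2·-93/22)/(104/11)=151/52
row 4: denom=12−3·33/104=1149/104; d'=(-22−3·151/52)/(1149/104)=-3194/1149
back: M4=-3194/1149
back: M3=151/52−33/104·-3194/1149=1450/383
back: M2=-93/22−3/11·1450/383=-4029/766
back: M1=7/2−1/3·-4029/766=2012/383
M: M0=0, M1=2012/383, M2=-4029/766, M3=1450/383, M4=-3194/1149, M5=0
seg 0: a=-3, c=M0/2=0, d=(M1−M0)/(6·1)=1006/1149, b=Δ0−h0·(2M0+M1)/6=-2155/1149
seg 1: a=-4, c=M1/2=1006/383, d=(M2−M1)/(6·2)=-8053/9192, b=Δ1−h1·(2M1+M2)/6=863/1149
seg 2: a=1, c=M2/2=-4029/1532, d=(M3−M2)/(6·2)=6929/9192, b=Δ2−h2·(2M2+M3)/6=1711/2298
seg 3: a=-2, c=M3/2=725/383, d=(M4−M3)/(6·3)=-3772/10341, b=Δ3−h3·(2M3+M4)/6=-838/1149
seg 4: a=3, c=M4/2=-1597/1149, d=(M5−M4)/(6·3)=1597/10341, b=Δ4−h4·(2M4+M5)/6=896/1149
t_q=23/4 → seg 3, τ=3/4; S=-2+-838/1149·τ+725/383·τ²+-3772/10341·τ³=-5013/3064

  seg 0: a=-3 b=-2155/1149 c=0 d=1006/1149
  seg 1: a=-4 b=863/1149 c=1006/383 d=-8053/9192
  seg 2: a=1 b=1711/2298 c=-4029/1532 d=6929/9192
  seg 3: a=-2 b=-838/1149 c=725/383 d=-3772/10341
  seg 4: a=3 b=896/1149 c=-1597/1149 d=1597/10341
S(23/4) = -5013/3064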